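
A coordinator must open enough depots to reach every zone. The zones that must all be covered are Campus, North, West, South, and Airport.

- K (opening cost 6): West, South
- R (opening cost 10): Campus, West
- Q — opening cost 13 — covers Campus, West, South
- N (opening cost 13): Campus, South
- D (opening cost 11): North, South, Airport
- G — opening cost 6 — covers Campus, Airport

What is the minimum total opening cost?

This is an integer covering problem.
The greedy cost-per-new-zone heuristic would pick K, G, and D for 23, but a cheaper cover exists.
Choose R and D: together they cover Campus, North, West, South, Airport — every zone.
Total opening cost: 10 + 11 = 21.
No cover costs less than 21.

21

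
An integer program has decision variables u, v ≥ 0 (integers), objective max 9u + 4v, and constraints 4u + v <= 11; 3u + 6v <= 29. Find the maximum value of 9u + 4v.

The continuous relaxation peaks at (1.76, 3.95) with value 31.67; rounding to a feasible lattice point costs some objective.
(u,v)=(2,3): 4·2+1·3=11≤11, 3·2+6·3=24≤29, objective 30.
(u,v)=(2,2): 4·2+1·2=10≤11, 3·2+6·2=18≤29, objective 26.
(u,v)=(1,4): 4·1+1·4=8≤11, 3·1+6·4=27≤29, objective 25.
Maximum is 30 at (u,v)=(2,3).

30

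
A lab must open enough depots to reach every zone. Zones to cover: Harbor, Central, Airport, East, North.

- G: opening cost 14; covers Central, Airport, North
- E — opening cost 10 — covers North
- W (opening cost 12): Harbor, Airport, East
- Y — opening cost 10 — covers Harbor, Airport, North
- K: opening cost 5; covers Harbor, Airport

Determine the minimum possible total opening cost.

The greedy cost-per-new-zone heuristic would pick K, G, and W for 31, but a cheaper cover exists.
Choose G and W: together they cover Harbor, Central, Airport, East, North — every zone.
Total opening cost: 14 + 12 = 26.
No cover costs less than 26.

26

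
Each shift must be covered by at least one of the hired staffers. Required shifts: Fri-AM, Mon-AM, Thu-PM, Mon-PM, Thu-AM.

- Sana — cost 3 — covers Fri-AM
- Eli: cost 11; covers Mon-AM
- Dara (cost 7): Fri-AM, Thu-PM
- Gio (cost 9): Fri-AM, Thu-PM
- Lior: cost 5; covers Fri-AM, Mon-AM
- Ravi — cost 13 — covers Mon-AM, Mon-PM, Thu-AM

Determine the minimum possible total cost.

20

This is an integer covering problem.
Choose Dara and Ravi: together they cover Fri-AM, Mon-AM, Thu-PM, Mon-PM, Thu-AM — every shift.
Total cost: 7 + 13 = 20.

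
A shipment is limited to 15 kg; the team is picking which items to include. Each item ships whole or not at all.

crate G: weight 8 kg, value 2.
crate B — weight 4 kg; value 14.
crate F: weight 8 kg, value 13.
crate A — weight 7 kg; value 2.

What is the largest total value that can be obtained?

Allowing fractional choices, the relaxed optimum would be about 27.9, but items are indivisible.
crate B + crate F: weight 4 + 8 = 12 ≤ 15, value 14 + 13 = 27.
crate B + crate A: weight 4 + 7 = 11 ≤ 15, value 14 + 2 = 16.
Best is crate B and crate F with total value 27.

27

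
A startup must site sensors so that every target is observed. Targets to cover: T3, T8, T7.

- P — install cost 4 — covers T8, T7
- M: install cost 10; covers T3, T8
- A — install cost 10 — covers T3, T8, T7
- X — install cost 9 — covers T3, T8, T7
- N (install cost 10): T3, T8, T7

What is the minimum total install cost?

The greedy cost-per-new-target heuristic would pick P and X for 13, but a cheaper cover exists.
X alone covers T3, T8, T7 — every target.
Total install cost: 9.
No cover costs less than 9.

9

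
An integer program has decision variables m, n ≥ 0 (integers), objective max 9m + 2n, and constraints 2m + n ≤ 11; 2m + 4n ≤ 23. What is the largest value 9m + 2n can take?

47

(m,n)=(5,1): 2·5+1·1=11≤11, 2·5+4·1=14≤23, objective 47.
(m,n)=(5,0): 2·5+1·0=10≤11, 2·5+4·0=10≤23, objective 45.
The best lattice point is (5,1), giving 47.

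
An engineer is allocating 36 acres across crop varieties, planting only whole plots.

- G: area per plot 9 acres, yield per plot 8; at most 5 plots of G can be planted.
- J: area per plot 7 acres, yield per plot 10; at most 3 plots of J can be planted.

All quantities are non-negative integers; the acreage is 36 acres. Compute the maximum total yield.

38

J has the best ratio (10/7); taking only J gives at most 3×10 = 30 (stopped by the supply cap of 3).
Mixing does better — 1×G and 3×J: area 30 ≤ 36, yield 1·8 + 3·10 = 38.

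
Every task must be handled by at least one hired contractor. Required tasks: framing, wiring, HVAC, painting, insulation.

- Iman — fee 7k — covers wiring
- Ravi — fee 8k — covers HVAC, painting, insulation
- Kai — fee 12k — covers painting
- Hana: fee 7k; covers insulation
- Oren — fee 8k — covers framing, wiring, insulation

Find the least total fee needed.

16

Choose Ravi and Oren: together they cover framing, wiring, HVAC, painting, insulation — every task.
Total fee: 8 + 8 = 16.
No cover costs less than 16.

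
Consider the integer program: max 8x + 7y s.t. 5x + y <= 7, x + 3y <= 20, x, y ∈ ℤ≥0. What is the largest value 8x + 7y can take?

(x,y)=(0,6): 5·0+1·6=6≤7, 1·0+3·6=18≤20, objective 42.
(x,y)=(0,5): 5·0+1·5=5≤7, 1·0+3·5=15≤20, objective 35.
No feasible integer point exceeds 42.

42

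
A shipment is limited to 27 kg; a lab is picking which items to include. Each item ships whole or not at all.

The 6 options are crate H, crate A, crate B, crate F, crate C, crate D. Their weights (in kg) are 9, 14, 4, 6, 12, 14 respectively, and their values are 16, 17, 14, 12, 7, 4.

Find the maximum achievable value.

47

This is a 0-1 knapsack instance.
crate A + crate B + crate F: weight 14 + 4 + 6 = 24 ≤ 27, value 17 + 14 + 12 = 43.
crate H + crate A + crate B: weight 9 + 14 + 4 = 27 ≤ 27, value 16 + 17 + 14 = 47.
crate H + crate B + crate F: weight 9 + 4 + 6 = 19 ≤ 27, value 16 + 14 + 12 = 42.
Best is crate H, crate A, and crate B with total value 47.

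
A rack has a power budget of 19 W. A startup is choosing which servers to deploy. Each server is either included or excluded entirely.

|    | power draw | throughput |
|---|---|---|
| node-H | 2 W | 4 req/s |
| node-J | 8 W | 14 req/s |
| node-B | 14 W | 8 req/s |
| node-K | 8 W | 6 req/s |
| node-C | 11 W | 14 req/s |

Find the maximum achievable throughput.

28

Allowing fractional choices, the relaxed optimum would be about 29.5, but servers are indivisible.
node-J + node-C: power draw 8 + 11 = 19 ≤ 19, throughput 14 + 14 = 28.
node-H + node-J + node-K: power draw 2 + 8 + 8 = 18 ≤ 19, throughput 4 + 14 + 6 = 24.
Best is node-J and node-C with total throughput 28.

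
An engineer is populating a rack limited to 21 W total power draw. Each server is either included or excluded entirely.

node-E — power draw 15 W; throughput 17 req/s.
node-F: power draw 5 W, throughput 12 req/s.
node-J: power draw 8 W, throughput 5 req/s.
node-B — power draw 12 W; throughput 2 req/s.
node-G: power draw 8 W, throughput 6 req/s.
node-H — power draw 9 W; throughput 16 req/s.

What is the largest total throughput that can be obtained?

Allowing fractional choices, the relaxed optimum would be about 35.9, but servers are indivisible.
node-F + node-H: power draw 5 + 9 = 14 ≤ 21, throughput 12 + 16 = 28.
node-E + node-F: power draw 15 + 5 = 20 ≤ 21, throughput 17 + 12 = 29.
node-F + node-J + node-G: power draw 5 + 8 + 8 = 21 ≤ 21, throughput 12 + 5 + 6 = 23.
Best is node-E and node-F with total throughput 29.

29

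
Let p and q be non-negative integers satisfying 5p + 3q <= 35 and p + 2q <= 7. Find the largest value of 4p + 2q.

28

(p,q)=(7,0): 5·7+3·0=35≤35, 1·7+2·0=7≤7, objective 28.
(p,q)=(6,0): 5·6+3·0=30≤35, 1·6+2·0=6≤7, objective 24.
The best lattice point is (7,0), giving 28.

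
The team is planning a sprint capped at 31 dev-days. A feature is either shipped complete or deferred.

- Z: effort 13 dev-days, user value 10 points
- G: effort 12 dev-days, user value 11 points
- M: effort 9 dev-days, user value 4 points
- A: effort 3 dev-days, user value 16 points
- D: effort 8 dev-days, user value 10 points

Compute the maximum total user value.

37

Z + G + A: effort 13 + 12 + 3 = 28 ≤ 31, user value 10 + 11 + 16 = 37.
G + A + D: effort 12 + 3 + 8 = 23 ≤ 31, user value 11 + 16 + 10 = 37.
The maximum user value is 37; one optimal choice is G, A, and D.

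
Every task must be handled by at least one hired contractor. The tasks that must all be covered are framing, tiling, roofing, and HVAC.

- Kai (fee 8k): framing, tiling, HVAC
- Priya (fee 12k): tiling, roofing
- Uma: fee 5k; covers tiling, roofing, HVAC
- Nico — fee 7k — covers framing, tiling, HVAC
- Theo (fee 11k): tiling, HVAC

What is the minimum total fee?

12

This is a weighted set-cover instance.
Choose Uma and Nico: together they cover framing, tiling, roofing, HVAC — every task.
Total fee: 5 + 7 = 12.
No cover costs less than 12.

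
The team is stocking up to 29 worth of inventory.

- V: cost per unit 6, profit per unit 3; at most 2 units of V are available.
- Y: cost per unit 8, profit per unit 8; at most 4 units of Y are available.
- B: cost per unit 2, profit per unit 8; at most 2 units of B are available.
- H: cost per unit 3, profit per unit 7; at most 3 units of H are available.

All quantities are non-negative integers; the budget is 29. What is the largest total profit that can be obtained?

53

B has the best ratio (8/2); taking only B gives at most 2×8 = 16 (stopped by the supply cap of 2).
Mixing does better — 2×Y, 2×B, and 3×H: cost 29 ≤ 29, profit 2·8 + 2·8 + 3·7 = 53.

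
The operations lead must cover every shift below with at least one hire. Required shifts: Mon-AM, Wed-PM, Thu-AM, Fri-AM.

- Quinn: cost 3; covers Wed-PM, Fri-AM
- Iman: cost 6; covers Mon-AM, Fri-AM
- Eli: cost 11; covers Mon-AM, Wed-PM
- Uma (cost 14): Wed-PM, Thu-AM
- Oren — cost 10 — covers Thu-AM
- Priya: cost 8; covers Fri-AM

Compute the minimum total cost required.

Choose Quinn, Iman, and Oren: together they cover Mon-AM, Wed-PM, Thu-AM, Fri-AM — every shift.
Total cost: 3 + 6 + 10 = 19.
No cover costs less than 19.

19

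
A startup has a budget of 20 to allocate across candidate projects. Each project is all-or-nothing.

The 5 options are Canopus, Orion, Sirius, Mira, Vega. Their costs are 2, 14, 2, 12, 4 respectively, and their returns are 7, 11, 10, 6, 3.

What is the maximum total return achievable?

28

Allowing fractional choices, the relaxed optimum would be about 29.5, but projects are indivisible.
Canopus + Orion + Sirius: cost 2 + 14 + 2 = 18 ≤ 20, return 7 + 11 + 10 = 28.
Orion + Sirius + Vega: cost 14 + 2 + 4 = 20 ≤ 20, return 11 + 10 + 3 = 24.
Canopus + Sirius + Mira + Vega: cost 2 + 2 + 12 + 4 = 20 ≤ 20, return 7 + 10 + 6 + 3 = 26.
Best is Canopus, Orion, and Sirius with total return 28.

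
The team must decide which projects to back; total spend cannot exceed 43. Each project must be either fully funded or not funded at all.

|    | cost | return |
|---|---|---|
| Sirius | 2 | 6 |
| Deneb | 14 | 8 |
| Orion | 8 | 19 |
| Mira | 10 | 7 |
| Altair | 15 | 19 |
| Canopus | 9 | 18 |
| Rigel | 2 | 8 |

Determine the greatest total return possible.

Allowing fractional choices, the relaxed optimum would be about 74.9, but projects are indivisible.
Sirius + Orion + Altair + Canopus + Rigel: cost 2 + 8 + 15 + 9 + 2 = 36 ≤ 43, return 6 + 19 + 19 + 18 + 8 = 70.
Orion + Mira + Altair + Canopus: cost 8 + 10 + 15 + 9 = 42 ≤ 43, return 19 + 7 + 19 + 18 = 63.
Orion + Altair + Canopus + Rigel: cost 8 + 15 + 9 + 2 = 34 ≤ 43, return 19 + 19 + 18 + 8 = 64.
Best is Sirius, Orion, Altair, Canopus, and Rigel with total return 70.

70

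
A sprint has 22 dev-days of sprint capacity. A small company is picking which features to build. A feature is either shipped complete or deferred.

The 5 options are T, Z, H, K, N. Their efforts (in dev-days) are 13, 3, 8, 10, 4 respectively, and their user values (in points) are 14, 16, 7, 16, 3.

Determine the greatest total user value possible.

39

This is an integer program with binary decision variables.
Z + K + N: effort 3 + 10 + 4 = 17 ≤ 22, user value 16 + 16 + 3 = 35.
Z + H + K: effort 3 + 8 + 10 = 21 ≤ 22, user value 16 + 7 + 16 = 39.
Best is Z, H, and K with total user value 39.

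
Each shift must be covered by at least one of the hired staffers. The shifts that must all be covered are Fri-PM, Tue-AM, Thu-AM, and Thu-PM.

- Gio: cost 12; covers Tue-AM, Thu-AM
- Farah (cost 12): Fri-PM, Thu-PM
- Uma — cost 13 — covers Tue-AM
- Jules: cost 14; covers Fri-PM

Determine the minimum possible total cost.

This is an integer covering problem.
Choose Gio and Farah: together they cover Fri-PM, Tue-AM, Thu-AM, Thu-PM — every shift.
Total cost: 12 + 12 = 24.
No cover costs less than 24.

24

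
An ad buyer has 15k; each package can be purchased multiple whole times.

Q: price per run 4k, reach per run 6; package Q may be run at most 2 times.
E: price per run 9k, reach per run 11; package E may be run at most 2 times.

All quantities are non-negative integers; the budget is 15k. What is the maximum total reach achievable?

17

Q has the best ratio (6/4); taking only Q gives at most 2×6 = 12 (stopped by the supply cap of 2).
Mixing does better — 1×Q and 1×E: price 13 ≤ 15, reach 1·6 + 1·11 = 17.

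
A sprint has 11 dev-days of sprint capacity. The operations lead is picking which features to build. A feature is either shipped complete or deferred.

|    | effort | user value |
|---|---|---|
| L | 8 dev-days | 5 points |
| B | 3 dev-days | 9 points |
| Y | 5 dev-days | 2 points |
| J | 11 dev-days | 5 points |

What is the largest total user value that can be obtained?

14

Take L and B: effort 8 + 3 = 11 ≤ 11, user value 5 + 9 = 14.
No other feasible combination does better.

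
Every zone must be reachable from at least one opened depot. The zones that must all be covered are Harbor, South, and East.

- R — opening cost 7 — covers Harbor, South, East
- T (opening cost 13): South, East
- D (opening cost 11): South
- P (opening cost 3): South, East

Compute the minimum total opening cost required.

The greedy cost-per-new-zone heuristic would pick P and R for 10, but a cheaper cover exists.
R alone covers Harbor, South, East — every zone.
Total opening cost: 7.
No cover costs less than 7.

7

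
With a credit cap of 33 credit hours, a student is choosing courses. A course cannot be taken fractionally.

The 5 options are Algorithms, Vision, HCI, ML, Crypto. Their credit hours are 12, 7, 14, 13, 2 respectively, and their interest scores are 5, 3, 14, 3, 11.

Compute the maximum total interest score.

30

This is a 0-1 knapsack instance.
Algorithms + HCI + Crypto: credit hours 12 + 14 + 2 = 28 ≤ 33, interest score 5 + 14 + 11 = 30.
Vision + HCI + Crypto: credit hours 7 + 14 + 2 = 23 ≤ 33, interest score 3 + 14 + 11 = 28.
HCI + ML + Crypto: credit hours 14 + 13 + 2 = 29 ≤ 33, interest score 14 + 3 + 11 = 28.
Best is Algorithms, HCI, and Crypto with total interest score 30.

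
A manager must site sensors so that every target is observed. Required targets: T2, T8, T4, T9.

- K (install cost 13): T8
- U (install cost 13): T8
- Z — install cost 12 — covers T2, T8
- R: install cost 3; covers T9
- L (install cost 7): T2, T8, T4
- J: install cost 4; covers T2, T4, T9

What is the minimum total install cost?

The greedy cost-per-new-target heuristic would pick J and L for 11, but a cheaper cover exists.
Choose R and L: together they cover T2, T8, T4, T9 — every target.
Total install cost: 3 + 7 = 10.
No cover costs less than 10.

10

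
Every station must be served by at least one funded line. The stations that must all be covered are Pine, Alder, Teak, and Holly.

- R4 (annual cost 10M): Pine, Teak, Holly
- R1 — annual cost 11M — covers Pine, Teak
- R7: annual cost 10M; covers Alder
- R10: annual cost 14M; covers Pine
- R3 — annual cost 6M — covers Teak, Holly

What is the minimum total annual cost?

20

This is an integer covering problem.
The greedy cost-per-new-station heuristic would pick R3, R4, and R7 for 26, but a cheaper cover exists.
Choose R4 and R7: together they cover Pine, Alder, Teak, Holly — every station.
Total annual cost: 10 + 10 = 20.
No cover costs less than 20.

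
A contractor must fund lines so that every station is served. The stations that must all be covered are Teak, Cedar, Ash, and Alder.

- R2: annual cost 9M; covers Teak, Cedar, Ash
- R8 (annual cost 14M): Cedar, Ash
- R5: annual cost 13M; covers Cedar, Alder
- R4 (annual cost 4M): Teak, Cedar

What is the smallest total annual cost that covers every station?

22

This is a weighted set-cover instance.
The greedy cost-per-new-station heuristic would pick R4, R2, and R5 for 26, but a cheaper cover exists.
Choose R2 and R5: together they cover Teak, Cedar, Ash, Alder — every station.
Total annual cost: 9 + 13 = 22.
No cover costs less than 22.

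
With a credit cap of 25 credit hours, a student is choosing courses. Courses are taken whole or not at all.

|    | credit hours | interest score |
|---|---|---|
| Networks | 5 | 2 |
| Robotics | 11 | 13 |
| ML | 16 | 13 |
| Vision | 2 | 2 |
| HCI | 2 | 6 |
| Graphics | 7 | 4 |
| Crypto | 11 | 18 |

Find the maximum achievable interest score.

37

Take Robotics, HCI, and Crypto: credit hours 11 + 2 + 11 = 24 ≤ 25, interest score 13 + 6 + 18 = 37.
No other feasible combination does better.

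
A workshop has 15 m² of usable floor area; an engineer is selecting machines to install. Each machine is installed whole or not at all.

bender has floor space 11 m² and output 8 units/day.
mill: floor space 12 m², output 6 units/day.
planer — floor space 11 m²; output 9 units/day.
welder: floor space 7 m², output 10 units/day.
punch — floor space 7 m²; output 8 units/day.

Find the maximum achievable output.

18

Take welder and punch: floor space 7 + 7 = 14 ≤ 15, output 10 + 8 = 18.
No other feasible combination does better.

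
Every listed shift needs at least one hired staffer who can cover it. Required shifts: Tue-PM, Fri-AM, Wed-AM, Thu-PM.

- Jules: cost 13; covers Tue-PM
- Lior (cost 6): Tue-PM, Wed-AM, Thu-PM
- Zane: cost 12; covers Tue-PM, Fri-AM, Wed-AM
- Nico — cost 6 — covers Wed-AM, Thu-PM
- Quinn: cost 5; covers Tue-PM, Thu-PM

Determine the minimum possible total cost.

Choose Zane and Quinn: together they cover Tue-PM, Fri-AM, Wed-AM, Thu-PM — every shift.
Total cost: 12 + 5 = 17.

17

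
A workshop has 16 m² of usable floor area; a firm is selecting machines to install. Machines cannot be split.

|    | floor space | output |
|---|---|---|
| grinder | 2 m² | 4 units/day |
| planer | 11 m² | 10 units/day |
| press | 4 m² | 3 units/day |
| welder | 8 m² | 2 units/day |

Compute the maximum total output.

14

Take grinder and planer: floor space 2 + 11 = 13 ≤ 16, output 4 + 10 = 14.
No other feasible combination does better.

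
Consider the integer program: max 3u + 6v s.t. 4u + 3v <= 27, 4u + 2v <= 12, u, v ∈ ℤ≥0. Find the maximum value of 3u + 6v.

(u,v)=(0,6) is feasible, giving 36.
(u,v)=(0,5) is feasible, giving 30.
No feasible integer point exceeds 36.

36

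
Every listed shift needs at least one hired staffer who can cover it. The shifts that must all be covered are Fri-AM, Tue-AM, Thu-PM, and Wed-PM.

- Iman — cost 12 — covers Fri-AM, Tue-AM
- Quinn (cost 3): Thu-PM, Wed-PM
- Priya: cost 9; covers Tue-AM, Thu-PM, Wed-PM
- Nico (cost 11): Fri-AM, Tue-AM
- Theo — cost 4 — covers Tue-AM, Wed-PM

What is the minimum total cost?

14

Choose Quinn and Nico: together they cover Fri-AM, Tue-AM, Thu-PM, Wed-PM — every shift.
Total cost: 3 + 11 = 14.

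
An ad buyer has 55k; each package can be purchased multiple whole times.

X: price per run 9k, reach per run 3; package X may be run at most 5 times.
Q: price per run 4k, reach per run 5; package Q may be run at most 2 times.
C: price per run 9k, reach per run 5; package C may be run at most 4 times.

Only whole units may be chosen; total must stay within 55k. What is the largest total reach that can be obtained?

Q has the best ratio (5/4); taking only Q gives at most 2×5 = 10 (stopped by the supply cap of 2).
Mixing does better — 1×X, 2×Q, and 4×C: price 53 ≤ 55, reach 1·3 + 2·5 + 4·5 = 33.

33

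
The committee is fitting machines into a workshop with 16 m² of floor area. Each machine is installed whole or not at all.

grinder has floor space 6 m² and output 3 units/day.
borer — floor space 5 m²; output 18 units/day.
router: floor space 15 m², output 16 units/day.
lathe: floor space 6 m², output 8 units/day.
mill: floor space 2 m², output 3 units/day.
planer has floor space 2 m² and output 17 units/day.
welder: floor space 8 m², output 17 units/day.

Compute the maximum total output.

Allowing fractional choices, the relaxed optimum would be about 53.5, but machines are indivisible.
borer + lathe + mill + planer: floor space 5 + 6 + 2 + 2 = 15 ≤ 16, output 18 + 8 + 3 + 17 = 46.
borer + planer + welder: floor space 5 + 2 + 8 = 15 ≤ 16, output 18 + 17 + 17 = 52.
Best is borer, planer, and welder with total output 52.

52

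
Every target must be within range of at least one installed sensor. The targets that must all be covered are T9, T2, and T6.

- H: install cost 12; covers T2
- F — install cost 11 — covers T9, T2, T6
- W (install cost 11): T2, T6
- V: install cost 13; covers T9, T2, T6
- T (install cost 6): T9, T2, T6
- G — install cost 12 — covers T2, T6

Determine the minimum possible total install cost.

6

T alone covers T9, T2, T6 — every target.
Total install cost: 6.
No cover costs less than 6.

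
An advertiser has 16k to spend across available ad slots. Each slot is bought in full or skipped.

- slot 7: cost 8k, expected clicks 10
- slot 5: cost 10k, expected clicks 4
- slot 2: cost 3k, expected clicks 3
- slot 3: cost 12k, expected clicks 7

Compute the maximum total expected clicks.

This is an integer program with binary decision variables.
Allowing fractional choices, the relaxed optimum would be about 15.9, but ad slots are indivisible.
slot 7: cost 8 ≤ 16, expected clicks 10.
slot 7 + slot 2: cost 8 + 3 = 11 ≤ 16, expected clicks 10 + 3 = 13.
slot 2 + slot 3: cost 3 + 12 = 15 ≤ 16, expected clicks 3 + 7 = 10.
Best is slot 7 and slot 2 with total expected clicks 13.

13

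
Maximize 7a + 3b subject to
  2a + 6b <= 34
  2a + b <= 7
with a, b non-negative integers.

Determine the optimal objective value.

24

Relaxing integrality, the LP optimum is 24.50 at (a,b) = (3.5, 0), which is not an integer point.
(a,b)=(3,1): 2·3+6·1=12≤34, 2·3+1·1=7≤7, objective 24.
(a,b)=(3,0): 2·3+6·0=6≤34, 2·3+1·0=6≤7, objective 21.
No feasible integer point exceeds 24.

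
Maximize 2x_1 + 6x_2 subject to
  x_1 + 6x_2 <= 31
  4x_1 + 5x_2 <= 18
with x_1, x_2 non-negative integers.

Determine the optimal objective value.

Relaxing integrality, the LP optimum is 21.60 at (x_1,x_2) = (0, 3.6), which is not an integer point.
(x_1,x_2)=(0,3): 1·0+6·3=18≤31, 4·0+5·3=15≤18, objective 18.
(x_1,x_2)=(1,2): 1·1+6·2=13≤31, 4·1+5·2=14≤18, objective 14.
(x_1,x_2)=(0,2): 1·0+6·2=12≤31, 4·0+5·2=10≤18, objective 12.
The best lattice point is (0,3), giving 18.

18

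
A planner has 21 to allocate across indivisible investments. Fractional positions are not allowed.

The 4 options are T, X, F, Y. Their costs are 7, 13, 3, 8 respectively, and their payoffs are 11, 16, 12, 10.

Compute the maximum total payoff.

33

T + F + Y: cost 7 + 3 + 8 = 18 ≤ 21, payoff 11 + 12 + 10 = 33.
X + F: cost 13 + 3 = 16 ≤ 21, payoff 16 + 12 = 28.
T + X: cost 7 + 13 = 20 ≤ 21, payoff 11 + 16 = 27.
Best is T, F, and Y with total payoff 33.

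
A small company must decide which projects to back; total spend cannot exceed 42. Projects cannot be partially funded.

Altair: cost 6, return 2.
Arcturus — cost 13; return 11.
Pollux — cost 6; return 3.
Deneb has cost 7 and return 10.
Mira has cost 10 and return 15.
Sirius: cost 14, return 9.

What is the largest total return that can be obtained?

This is an integer program with binary decision variables.
Allowing fractional choices, the relaxed optimum would be about 43.7, but projects are indivisible.
Arcturus + Pollux + Deneb + Mira: cost 13 + 6 + 7 + 10 = 36 ≤ 42, return 11 + 3 + 10 + 15 = 39.
Altair + Arcturus + Deneb + Mira: cost 6 + 13 + 7 + 10 = 36 ≤ 42, return 2 + 11 + 10 + 15 = 38.
Altair + Arcturus + Pollux + Deneb + Mira: cost 6 + 13 + 6 + 7 + 10 = 42 ≤ 42, return 2 + 11 + 3 + 10 + 15 = 41.
Best is Altair, Arcturus, Pollux, Deneb, and Mira with total return 41.

41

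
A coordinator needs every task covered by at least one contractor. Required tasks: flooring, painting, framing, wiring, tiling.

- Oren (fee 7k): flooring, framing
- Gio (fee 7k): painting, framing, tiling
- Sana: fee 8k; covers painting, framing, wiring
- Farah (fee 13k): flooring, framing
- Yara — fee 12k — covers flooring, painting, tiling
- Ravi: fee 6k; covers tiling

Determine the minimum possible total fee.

20

The greedy cost-per-new-task heuristic would pick Gio, Oren, and Sana for 22, but a cheaper cover exists.
Choose Sana and Yara: together they cover flooring, painting, framing, wiring, tiling — every task.
Total fee: 8 + 12 = 20.
No cover costs less than 20.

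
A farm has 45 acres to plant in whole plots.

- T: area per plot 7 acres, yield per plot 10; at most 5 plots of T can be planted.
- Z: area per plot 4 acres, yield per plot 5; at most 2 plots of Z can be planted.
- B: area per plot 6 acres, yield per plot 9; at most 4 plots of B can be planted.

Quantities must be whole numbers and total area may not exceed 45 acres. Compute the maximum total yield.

66

Take 3×T and 4×B: area 45 ≤ 45, yield 3·10 + 4·9 = 66.
B has the best ratio (9/6) and is taken to its limit of 4; remaining capacity is filled optimally with the others.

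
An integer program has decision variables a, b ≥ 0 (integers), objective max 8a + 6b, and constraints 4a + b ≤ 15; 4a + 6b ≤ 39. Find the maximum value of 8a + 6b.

46

(a,b)=(2,5): 4·2+1·5=13≤15, 4·2+6·5=38≤39, objective 46.
(a,b)=(3,3): 4·3+1·3=15≤15, 4·3+6·3=30≤39, objective 42.
(a,b)=(2,4): 4·2+1·4=12≤15, 4·2+6·4=32≤39, objective 40.
(a,b)=(1,5): 4·1+1·5=9≤15, 4·1+6·5=34≤39, objective 38.
The best lattice point is (2,5), giving 46.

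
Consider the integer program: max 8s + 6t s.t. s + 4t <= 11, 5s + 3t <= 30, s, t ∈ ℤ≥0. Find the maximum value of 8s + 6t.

(s,t)=(6,0): 1·6+4·0=6≤11, 5·6+3·0=30≤30, objective 48.
(s,t)=(5,1): 1·5+4·1=9≤11, 5·5+3·1=28≤30, objective 46.
(s,t)=(5,0): 1·5+4·0=5≤11, 5·5+3·0=25≤30, objective 40.
The best lattice point is (6,0), giving 48.

48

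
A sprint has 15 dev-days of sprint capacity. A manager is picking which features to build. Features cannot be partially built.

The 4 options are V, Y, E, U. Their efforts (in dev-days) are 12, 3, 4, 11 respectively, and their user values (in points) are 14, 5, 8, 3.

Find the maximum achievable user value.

19

Take V and Y: effort 12 + 3 = 15 ≤ 15, user value 14 + 5 = 19.
No other feasible combination does better.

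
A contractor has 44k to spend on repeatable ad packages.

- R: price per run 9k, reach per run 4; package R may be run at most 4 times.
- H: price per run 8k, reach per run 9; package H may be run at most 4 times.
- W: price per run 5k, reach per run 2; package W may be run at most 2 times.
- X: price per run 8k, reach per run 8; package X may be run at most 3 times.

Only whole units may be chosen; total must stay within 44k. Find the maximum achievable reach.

3×H and 2×X: price 40 ≤ 44, reach 3·9 + 2·8 = 43.
4×H and 1×X: price 40 ≤ 44, reach 4·9 + 1·8 = 44.
Best is 44.

44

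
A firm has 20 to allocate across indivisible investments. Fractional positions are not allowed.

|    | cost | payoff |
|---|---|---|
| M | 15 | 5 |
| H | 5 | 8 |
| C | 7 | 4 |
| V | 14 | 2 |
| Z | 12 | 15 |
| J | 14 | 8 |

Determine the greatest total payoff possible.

23

Treat it as a binary knapsack problem.
Allowing fractional choices, the relaxed optimum would be about 24.7, but investments are indivisible.
C + Z: cost 7 + 12 = 19 ≤ 20, payoff 4 + 15 = 19.
H + J: cost 5 + 14 = 19 ≤ 20, payoff 8 + 8 = 16.
H + Z: cost 5 + 12 = 17 ≤ 20, payoff 8 + 15 = 23.
Best is H and Z with total payoff 23.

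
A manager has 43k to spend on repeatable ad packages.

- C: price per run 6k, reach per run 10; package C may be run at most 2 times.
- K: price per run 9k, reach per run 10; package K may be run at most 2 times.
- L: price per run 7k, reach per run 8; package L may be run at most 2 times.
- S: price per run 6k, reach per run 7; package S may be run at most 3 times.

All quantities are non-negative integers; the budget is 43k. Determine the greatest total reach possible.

55

Take 2×C, 2×K, 1×L, and 1×S: price 43 ≤ 43, reach 2·10 + 2·10 + 1·8 + 1·7 = 55.
C has the best ratio (10/6) and is taken to its limit of 2; remaining capacity is filled optimally with the others.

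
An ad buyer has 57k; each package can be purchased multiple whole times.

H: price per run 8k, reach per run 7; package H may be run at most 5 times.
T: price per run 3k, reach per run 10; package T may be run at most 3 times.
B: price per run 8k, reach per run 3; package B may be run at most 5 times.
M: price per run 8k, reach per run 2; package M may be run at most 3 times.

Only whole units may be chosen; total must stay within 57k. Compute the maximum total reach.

68

Take 5×H, 3×T, and 1×B: price 57 ≤ 57, reach 5·7 + 3·10 + 1·3 = 68.
T has the best ratio (10/3) and is taken to its limit of 3; remaining capacity is filled optimally with the others.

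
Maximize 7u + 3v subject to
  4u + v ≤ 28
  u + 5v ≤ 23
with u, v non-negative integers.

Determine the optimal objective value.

Relaxing integrality, the LP optimum is 53.21 at (u,v) = (6.16, 3.37), which is not an integer point.
(u,v)=(6,3): 4·6+1·3=27≤28, 1·6+5·3=21≤23, objective 51.
(u,v)=(6,2): 4·6+1·2=26≤28, 1·6+5·2=16≤23, objective 48.
(u,v)=(5,3): 4·5+1·3=23≤28, 1·5+5·3=20≤23, objective 44.
The best lattice point is (6,3), giving 51.

51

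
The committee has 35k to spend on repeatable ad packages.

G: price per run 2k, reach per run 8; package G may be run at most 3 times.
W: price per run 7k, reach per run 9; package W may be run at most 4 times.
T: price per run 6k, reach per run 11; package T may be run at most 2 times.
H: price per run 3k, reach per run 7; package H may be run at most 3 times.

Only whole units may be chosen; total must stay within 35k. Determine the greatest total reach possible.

76

This is a bounded integer knapsack.
3×G, 2×W, 1×T, and 3×H: price 35 ≤ 35, reach 3·8 + 2·9 + 1·11 + 3·7 = 74.
3×G, 1×W, 2×T, and 3×H: price 34 ≤ 35, reach 3·8 + 1·9 + 2·11 + 3·7 = 76.
Best is 76.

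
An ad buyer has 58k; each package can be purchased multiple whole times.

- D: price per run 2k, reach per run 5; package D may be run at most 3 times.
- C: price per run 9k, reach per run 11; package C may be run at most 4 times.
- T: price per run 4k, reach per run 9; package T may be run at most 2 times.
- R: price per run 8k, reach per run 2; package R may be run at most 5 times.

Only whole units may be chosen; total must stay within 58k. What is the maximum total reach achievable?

This is a bounded integer knapsack.
Take 3×D, 4×C, 2×T, and 1×R: price 58 ≤ 58, reach 3·5 + 4·11 + 2·9 + 1·2 = 79.
D has the best ratio (5/2) and is taken to its limit of 3; remaining capacity is filled optimally with the others.

79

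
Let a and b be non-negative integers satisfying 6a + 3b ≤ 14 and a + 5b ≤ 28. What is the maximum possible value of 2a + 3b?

Relaxing integrality, the LP optimum is 14.00 at (a,b) = (0, 4.67), which is not an integer point.
(a,b)=(0,4): 6·0+3·4=12≤14, 1·0+5·4=20≤28, objective 12.
(a,b)=(0,3): 6·0+3·3=9≤14, 1·0+5·3=15≤28, objective 9.
The best lattice point is (0,4), giving 12.

12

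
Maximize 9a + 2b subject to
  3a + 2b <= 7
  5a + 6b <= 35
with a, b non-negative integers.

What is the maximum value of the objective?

18

(a,b)=(2,0) is feasible, giving 18.
(a,b)=(1,1) is feasible, giving 11.
Maximum is 18 at (a,b)=(2,0).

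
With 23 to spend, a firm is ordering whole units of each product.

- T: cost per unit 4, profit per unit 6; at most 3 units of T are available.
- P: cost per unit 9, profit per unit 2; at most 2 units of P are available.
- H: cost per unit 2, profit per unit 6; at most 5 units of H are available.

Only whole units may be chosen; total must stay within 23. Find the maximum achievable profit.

48

Take 3×T and 5×H: cost 22 ≤ 23, profit 3·6 + 5·6 = 48.
H has the best ratio (6/2) and is taken to its limit of 5; remaining capacity is filled optimally with the others.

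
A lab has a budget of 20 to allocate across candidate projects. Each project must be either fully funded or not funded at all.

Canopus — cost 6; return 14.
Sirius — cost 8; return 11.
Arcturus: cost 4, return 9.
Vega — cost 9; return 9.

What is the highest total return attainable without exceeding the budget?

Canopus + Sirius + Arcturus: cost 6 + 8 + 4 = 18 ≤ 20, return 14 + 11 + 9 = 34.
Canopus + Arcturus + Vega: cost 6 + 4 + 9 = 19 ≤ 20, return 14 + 9 + 9 = 32.
Canopus + Sirius: cost 6 + 8 = 14 ≤ 20, return 14 + 11 = 25.
Best is Canopus, Sirius, and Arcturus with total return 34.

34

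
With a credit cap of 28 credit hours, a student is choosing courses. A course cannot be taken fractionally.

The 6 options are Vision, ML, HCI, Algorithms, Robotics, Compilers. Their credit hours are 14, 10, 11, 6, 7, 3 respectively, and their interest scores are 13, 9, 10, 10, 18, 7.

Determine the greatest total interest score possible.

Allowing fractional choices, the relaxed optimum would be about 46.1, but courses are indivisible.
HCI + Algorithms + Robotics + Compilers: credit hours 11 + 6 + 7 + 3 = 27 ≤ 28, interest score 10 + 10 + 18 + 7 = 45.
Vision + Algorithms + Robotics: credit hours 14 + 6 + 7 = 27 ≤ 28, interest score 13 + 10 + 18 = 41.
ML + Algorithms + Robotics + Compilers: credit hours 10 + 6 + 7 + 3 = 26 ≤ 28, interest score 9 + 10 + 18 + 7 = 44.
Best is HCI, Algorithms, Robotics, and Compilers with total interest score 45.

45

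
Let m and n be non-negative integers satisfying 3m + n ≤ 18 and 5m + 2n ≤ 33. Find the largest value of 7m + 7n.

Relaxing integrality, the LP optimum is 115.50 at (m,n) = (0, 16.5), which is not an integer point.
(m,n)=(0,16): 3·0+1·16=16≤18, 5·0+2·16=32≤33, objective 112.
(m,n)=(0,15): 3·0+1·15=15≤18, 5·0+2·15=30≤33, objective 105.
No feasible integer point exceeds 112.

112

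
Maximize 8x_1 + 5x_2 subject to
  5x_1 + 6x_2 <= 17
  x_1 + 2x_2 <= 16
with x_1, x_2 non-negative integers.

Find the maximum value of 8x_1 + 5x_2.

(x_1,x_2)=(3,0): 5·3+6·0=15≤17, 1·3+2·0=3≤16, objective 24.
(x_1,x_2)=(2,1): 5·2+6·1=16≤17, 1·2+2·1=4≤16, objective 21.
(x_1,x_2)=(2,0): 5·2+6·0=10≤17, 1·2+2·0=2≤16, objective 16.
Maximum is 24 at (x_1,x_2)=(3,0).

24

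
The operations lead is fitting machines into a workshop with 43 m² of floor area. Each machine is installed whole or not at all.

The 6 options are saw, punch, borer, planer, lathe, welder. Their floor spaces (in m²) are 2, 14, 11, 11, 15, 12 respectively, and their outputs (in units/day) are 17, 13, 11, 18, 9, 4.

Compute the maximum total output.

59

Take saw, punch, borer, and planer: floor space 2 + 14 + 11 + 11 = 38 ≤ 43, output 17 + 13 + 11 + 18 = 59.
No other feasible combination does better.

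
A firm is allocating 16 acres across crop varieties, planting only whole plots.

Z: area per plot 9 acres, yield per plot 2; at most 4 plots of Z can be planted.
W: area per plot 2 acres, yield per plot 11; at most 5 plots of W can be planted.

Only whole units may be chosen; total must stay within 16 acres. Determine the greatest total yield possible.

55

This is a bounded integer knapsack.
W has the best ratio (11/2); taking only W gives at most 5×11 = 55 (stopped by the supply cap of 5).
Optimal: 5×W: area 10 ≤ 16, yield 5·11 = 55.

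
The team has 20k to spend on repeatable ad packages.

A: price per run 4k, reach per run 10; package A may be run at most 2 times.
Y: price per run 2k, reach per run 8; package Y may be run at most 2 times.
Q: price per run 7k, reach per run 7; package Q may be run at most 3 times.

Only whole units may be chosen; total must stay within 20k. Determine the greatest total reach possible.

43

This is a bounded integer knapsack.
2×A and 2×Y: price 12 ≤ 20, reach 2·10 + 2·8 = 36.
2×A, 2×Y, and 1×Q: price 19 ≤ 20, reach 2·10 + 2·8 + 1·7 = 43.
Best is 43.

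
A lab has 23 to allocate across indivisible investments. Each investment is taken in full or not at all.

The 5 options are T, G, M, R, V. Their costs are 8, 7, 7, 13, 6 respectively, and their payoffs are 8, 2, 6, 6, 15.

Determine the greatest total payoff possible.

Treat it as a binary knapsack problem.
Take T, M, and V: cost 8 + 7 + 6 = 21 ≤ 23, payoff 8 + 6 + 15 = 29.
No other feasible combination does better.

29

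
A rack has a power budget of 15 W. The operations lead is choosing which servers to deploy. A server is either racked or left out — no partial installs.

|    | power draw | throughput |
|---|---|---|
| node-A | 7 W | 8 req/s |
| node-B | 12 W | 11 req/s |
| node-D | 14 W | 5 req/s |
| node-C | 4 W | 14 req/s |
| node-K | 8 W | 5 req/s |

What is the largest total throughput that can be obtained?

This is an integer program with binary decision variables.
node-A + node-C: power draw 7 + 4 = 11 ≤ 15, throughput 8 + 14 = 22.
node-C + node-K: power draw 4 + 8 = 12 ≤ 15, throughput 14 + 5 = 19.
Best is node-A and node-C with total throughput 22.

22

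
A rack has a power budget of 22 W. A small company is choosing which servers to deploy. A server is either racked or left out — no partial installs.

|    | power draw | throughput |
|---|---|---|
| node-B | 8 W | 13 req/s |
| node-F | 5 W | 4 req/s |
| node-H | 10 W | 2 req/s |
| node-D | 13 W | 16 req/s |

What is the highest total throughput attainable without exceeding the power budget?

29

Take node-B and node-D: power draw 8 + 13 = 21 ≤ 22, throughput 13 + 16 = 29.
No other feasible combination does better.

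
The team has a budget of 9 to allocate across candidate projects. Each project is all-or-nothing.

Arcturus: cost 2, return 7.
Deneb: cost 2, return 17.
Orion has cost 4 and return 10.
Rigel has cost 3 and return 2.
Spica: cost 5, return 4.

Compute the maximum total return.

34

This is an integer program with binary decision variables.
Deneb + Orion + Rigel: cost 2 + 4 + 3 = 9 ≤ 9, return 17 + 10 + 2 = 29.
Arcturus + Deneb + Orion: cost 2 + 2 + 4 = 8 ≤ 9, return 7 + 17 + 10 = 34.
Arcturus + Deneb + Spica: cost 2 + 2 + 5 = 9 ≤ 9, return 7 + 17 + 4 = 28.
Best is Arcturus, Deneb, and Orion with total return 34.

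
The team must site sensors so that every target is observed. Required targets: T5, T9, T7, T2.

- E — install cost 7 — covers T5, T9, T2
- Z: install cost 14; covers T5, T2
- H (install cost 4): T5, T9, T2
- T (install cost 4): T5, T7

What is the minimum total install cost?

Choose H and T: together they cover T5, T9, T7, T2 — every target.
Total install cost: 4 + 4 = 8.
No cover costs less than 8.

8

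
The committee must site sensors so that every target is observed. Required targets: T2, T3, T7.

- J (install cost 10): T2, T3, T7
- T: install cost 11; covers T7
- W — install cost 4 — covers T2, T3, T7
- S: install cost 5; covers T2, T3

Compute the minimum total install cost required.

This is a weighted set-cover instance.
W alone covers T2, T3, T7 — every target.
Total install cost: 4.
No cover costs less than 4.

4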